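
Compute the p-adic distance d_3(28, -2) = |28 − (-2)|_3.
d_3(28, -2) = 1/3

Step 1 — x − y = 28 − (-2) = 30. Step 2 — v_3(30) = 1 (factor: 30 = (3^1 · 10); the sign does not affect v_p). Step 3 — |x − y|_3 = 3^{-1} = 1/3.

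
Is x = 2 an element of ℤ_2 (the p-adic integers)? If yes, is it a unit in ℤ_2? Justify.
x ∈ ℤ_2 but not a unit; v_2(x) = 1 > 0

ℤ_2 = {x ∈ ℚ_2 : v_2(x) ≥ 0} and ℤ_2^× = {x ∈ ℤ_2 : v_2(x) = 0}. Here v_2(2) = v_2(num) − v_2(den) = 1; compare against these criteria.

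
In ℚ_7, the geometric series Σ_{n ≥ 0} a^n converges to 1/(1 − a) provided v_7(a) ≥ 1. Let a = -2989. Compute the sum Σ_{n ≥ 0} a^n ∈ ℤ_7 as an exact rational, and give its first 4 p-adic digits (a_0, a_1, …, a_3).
Σ a^n = 1/(1 − a) = 1/2990;  first 4 digits = (1, 0, 2, 5)

v_7(a) = 2 ≥ 1, so the series converges in ℤ_7 to 1/(1 − a) = 1/(1 − (-2989)) = 1/2990. Expand this rational in ℤ_7: compute digits iteratively via d_i = x_i mod 7, x_{i+1} = (x_i − d_i)/7. The first 4 digits are (1, 0, 2, 5).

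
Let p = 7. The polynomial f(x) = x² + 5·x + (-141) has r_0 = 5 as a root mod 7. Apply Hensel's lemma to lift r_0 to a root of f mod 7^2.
r_1 = 47 (mod 49)

Hensel: r_{i+1} = r_i − f(r_i)·(f′(r_i))^{-1} mod 7^{i+2}, f′(x) = 2x + 5. Iterate:
  r_0 = 5 (mod 7)
  r_1 = 47 (mod 49)
Final: r = 47 satisfies f(r) ≡ 0 mod 7^2.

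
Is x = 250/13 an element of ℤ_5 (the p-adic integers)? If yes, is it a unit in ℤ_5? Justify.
x ∈ ℤ_5 but not a unit; v_5(x) = 3 > 0

ℤ_5 = {x ∈ ℚ_5 : v_5(x) ≥ 0} and ℤ_5^× = {x ∈ ℤ_5 : v_5(x) = 0}. Here v_5(250/13) = v_5(num) − v_5(den) = 3; compare against these criteria.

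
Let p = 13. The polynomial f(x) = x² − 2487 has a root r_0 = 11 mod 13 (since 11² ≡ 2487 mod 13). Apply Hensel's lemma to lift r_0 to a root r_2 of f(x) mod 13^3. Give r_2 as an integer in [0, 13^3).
r_2 = 518 (mod 2197)

Hensel's recurrence: r_{i+1} = r_i − f(r_i)·(f′(r_i))^{-1} mod 13^{i+2}, with f′(x) = 2x. Iterate:
  r_0 = 11 (mod 13)
  r_1 = 11 (mod 169)
  r_2 = 518 (mod 2197)
Final: r_2 = 518, and one checks f(r_2) ≡ 0 mod 13^3.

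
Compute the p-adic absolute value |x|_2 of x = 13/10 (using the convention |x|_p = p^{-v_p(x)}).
|13/10|_2 = 2

Step 1 — compute v_2(x) by factoring powers of 2 out of the numerator and denominator: v_2(13/10) = -1. Step 2 — apply |x|_p = p^{-v_p(x)} = 2^{1} = 2.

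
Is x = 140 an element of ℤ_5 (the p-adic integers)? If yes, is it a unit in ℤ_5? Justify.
x ∈ ℤ_5 but not a unit; v_5(x) = 1 > 0

ℤ_5 = {x ∈ ℚ_5 : v_5(x) ≥ 0} and ℤ_5^× = {x ∈ ℤ_5 : v_5(x) = 0}. Here v_5(140) = v_5(num) − v_5(den) = 1; compare against these criteria.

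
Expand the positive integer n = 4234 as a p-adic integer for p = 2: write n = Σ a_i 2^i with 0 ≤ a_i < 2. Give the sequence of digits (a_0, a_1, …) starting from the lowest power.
(a_0, a_1, …) = (0, 1, 0, 1, 0, 0, 0, 1, 0, 0, 0, 0, 1)

Repeated division by 2 gives the digits low-to-high: 4234 = 1·2^1 + 1·2^3 + 1·2^7 + 1·2^12. Digit sequence: (0, 1, 0, 1, 0, 0, 0, 1, 0, 0, 0, 0, 1).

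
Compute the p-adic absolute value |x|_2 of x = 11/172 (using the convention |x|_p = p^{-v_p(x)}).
|11/172|_2 = 4

Step 1 — compute v_2(x) by factoring powers of 2 out of the numerator and denominator: v_2(11/172) = -2. Step 2 — apply |x|_p = p^{-v_p(x)} = 2^{2} = 4.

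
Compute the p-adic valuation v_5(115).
v_5(115) = 1

v_5(n) is the largest exponent k such that 5^k divides n. Factor out: 115 = 5^1 · 23. (Sign doesn't affect v_p.) So v_5(115) = 1.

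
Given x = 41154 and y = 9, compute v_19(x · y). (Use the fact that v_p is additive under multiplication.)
v_19(370386) = 3

v_p(x) = 3 (factor: 41154 = 19^3 · 6); v_p(y) = 0 (factor: 9 = 19^0 · 9). Additivity: v_p(xy) = v_p(x) + v_p(y) = 3 + 0 = 3. (Direct check: xy = 370386 = 19^3 · (54).)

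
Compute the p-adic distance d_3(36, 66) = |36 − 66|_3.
d_3(36, 66) = 1/3

Step 1 — x − y = 36 − 66 = -30. Step 2 — v_3(-30) = 1 (factor: -30 = −(3^1 · 10); the sign does not affect v_p). Step 3 — |x − y|_3 = 3^{-1} = 1/3.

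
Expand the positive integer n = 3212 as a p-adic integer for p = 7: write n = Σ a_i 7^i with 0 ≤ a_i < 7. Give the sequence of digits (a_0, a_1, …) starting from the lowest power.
(a_0, a_1, …) = (6, 3, 2, 2, 1)

Repeated division by 7 gives the digits low-to-high: 3212 = 6 + 3·7^1 + 2·7^2 + 2·7^3 + 1·7^4. Digit sequence: (6, 3, 2, 2, 1).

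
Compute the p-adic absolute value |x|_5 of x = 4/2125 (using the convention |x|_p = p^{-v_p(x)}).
|4/2125|_5 = 125

Step 1 — compute v_5(x) by factoring powers of 5 out of the numerator and denominator: v_5(4/2125) = -3. Step 2 — apply |x|_p = p^{-v_p(x)} = 5^{3} = 125.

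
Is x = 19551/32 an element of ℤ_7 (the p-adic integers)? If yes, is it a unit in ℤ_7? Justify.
x ∈ ℤ_7 but not a unit; v_7(x) = 3 > 0

ℤ_7 = {x ∈ ℚ_7 : v_7(x) ≥ 0} and ℤ_7^× = {x ∈ ℤ_7 : v_7(x) = 0}. Here v_7(19551/32) = v_7(num) − v_7(den) = 3; compare against these criteria.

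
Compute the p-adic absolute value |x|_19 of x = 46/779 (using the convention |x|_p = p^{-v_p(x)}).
|46/779|_19 = 19

Step 1 — compute v_19(x) by factoring powers of 19 out of the numerator and denominator: v_19(46/779) = -1. Step 2 — apply |x|_p = p^{-v_p(x)} = 19^{1} = 19.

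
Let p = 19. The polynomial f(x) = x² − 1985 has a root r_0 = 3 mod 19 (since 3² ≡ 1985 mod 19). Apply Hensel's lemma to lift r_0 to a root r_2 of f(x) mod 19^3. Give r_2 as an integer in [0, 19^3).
r_2 = 5627 (mod 6859)

Hensel's recurrence: r_{i+1} = r_i − f(r_i)·(f′(r_i))^{-1} mod 19^{i+2}, with f′(x) = 2x. Iterate:
  r_0 = 3 (mod 19)
  r_1 = 212 (mod 361)
  r_2 = 5627 (mod 6859)
Final: r_2 = 5627, and one checks f(r_2) ≡ 0 mod 19^3.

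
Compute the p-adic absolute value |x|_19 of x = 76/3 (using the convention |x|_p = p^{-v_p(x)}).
|76/3|_19 = 1/19

Step 1 — compute v_19(x) by factoring powers of 19 out of the numerator and denominator: v_19(76/3) = 1. Step 2 — apply |x|_p = p^{-v_p(x)} = 19^{-1} = 1/19.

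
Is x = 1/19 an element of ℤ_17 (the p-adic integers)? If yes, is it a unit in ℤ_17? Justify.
x ∈ ℤ_17^× (unit); v_17(x) = 0

ℤ_17 = {x ∈ ℚ_17 : v_17(x) ≥ 0} and ℤ_17^× = {x ∈ ℤ_17 : v_17(x) = 0}. Here v_17(1/19) = v_17(num) − v_17(den) = 0; compare against these criteria.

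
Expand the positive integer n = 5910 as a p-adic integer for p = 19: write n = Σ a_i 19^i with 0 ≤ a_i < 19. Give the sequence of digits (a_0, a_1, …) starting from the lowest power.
(a_0, a_1, …) = (1, 7, 16)

Repeated division by 19 gives the digits low-to-high: 5910 = 1 + 7·19^1 + 16·19^2. Digit sequence: (1, 7, 16).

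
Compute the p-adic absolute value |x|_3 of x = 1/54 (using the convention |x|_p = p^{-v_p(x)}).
|1/54|_3 = 27

Step 1 — compute v_3(x) by factoring powers of 3 out of the numerator and denominator: v_3(1/54) = -3. Step 2 — apply |x|_p = p^{-v_p(x)} = 3^{3} = 27.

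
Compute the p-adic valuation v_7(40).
v_7(40) = 0

v_7(n) is the largest exponent k such that 7^k divides n. Factor out: 40 = 7^0 · 40. (Sign doesn't affect v_p.) So v_7(40) = 0.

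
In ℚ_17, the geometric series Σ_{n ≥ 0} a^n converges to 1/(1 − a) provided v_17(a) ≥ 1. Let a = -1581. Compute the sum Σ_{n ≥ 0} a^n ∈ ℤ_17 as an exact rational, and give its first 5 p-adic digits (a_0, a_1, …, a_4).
Σ a^n = 1/(1 − a) = 1/1582;  first 5 digits = (1, 9, 7, 13, 7)

v_17(a) = 1 ≥ 1, so the series converges in ℤ_17 to 1/(1 − a) = 1/(1 − (-1581)) = 1/1582. Expand this rational in ℤ_17: compute digits iteratively via d_i = x_i mod 17, x_{i+1} = (x_i − d_i)/17. The first 5 digits are (1, 9, 7, 13, 7).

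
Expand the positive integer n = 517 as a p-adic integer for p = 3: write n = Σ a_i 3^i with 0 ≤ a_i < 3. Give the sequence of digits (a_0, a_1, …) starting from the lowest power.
(a_0, a_1, …) = (1, 1, 0, 1, 0, 2)

Repeated division by 3 gives the digits low-to-high: 517 = 1 + 1·3^1 + 1·3^3 + 2·3^5. Digit sequence: (1, 1, 0, 1, 0, 2).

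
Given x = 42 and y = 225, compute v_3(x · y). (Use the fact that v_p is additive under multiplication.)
v_3(9450) = 3

v_p(x) = 1 (factor: 42 = 3^1 · 14); v_p(y) = 2 (factor: 225 = 3^2 · 25). Additivity: v_p(xy) = v_p(x) + v_p(y) = 1 + 2 = 3. (Direct check: xy = 9450 = 3^3 · (350).)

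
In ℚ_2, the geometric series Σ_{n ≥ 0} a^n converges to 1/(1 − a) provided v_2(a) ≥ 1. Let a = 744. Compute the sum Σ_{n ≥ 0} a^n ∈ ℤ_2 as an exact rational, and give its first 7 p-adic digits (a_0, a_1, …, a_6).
Σ a^n = 1/(1 − a) = -1/743;  first 7 digits = (1, 0, 0, 1, 0, 1, 0)

v_2(a) = 3 ≥ 1, so the series converges in ℤ_2 to 1/(1 − a) = 1/(1 − 744) = -1/743. Expand this rational in ℤ_2: compute digits iteratively via d_i = x_i mod 2, x_{i+1} = (x_i − d_i)/2. The first 7 digits are (1, 0, 0, 1, 0, 1, 0).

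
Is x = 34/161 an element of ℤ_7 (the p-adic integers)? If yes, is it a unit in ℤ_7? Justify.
x ∉ ℤ_7 (v_7(x) = -1 < 0)

ℤ_7 = {x ∈ ℚ_7 : v_7(x) ≥ 0} and ℤ_7^× = {x ∈ ℤ_7 : v_7(x) = 0}. Here v_7(34/161) = v_7(num) − v_7(den) = -1; compare against these criteria.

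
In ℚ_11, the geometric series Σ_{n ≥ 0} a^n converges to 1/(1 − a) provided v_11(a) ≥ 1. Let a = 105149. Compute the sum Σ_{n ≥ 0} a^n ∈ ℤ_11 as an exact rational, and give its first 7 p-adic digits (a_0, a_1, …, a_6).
Σ a^n = 1/(1 − a) = -1/105148;  first 7 digits = (1, 0, 0, 2, 7, 0, 4)

v_11(a) = 3 ≥ 1, so the series converges in ℤ_11 to 1/(1 − a) = 1/(1 − 105149) = -1/105148. Expand this rational in ℤ_11: compute digits iteratively via d_i = x_i mod 11, x_{i+1} = (x_i − d_i)/11. The first 7 digits are (1, 0, 0, 2, 7, 0, 4).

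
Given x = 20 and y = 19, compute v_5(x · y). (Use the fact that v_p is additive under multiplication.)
v_5(380) = 1

v_p(x) = 1 (factor: 20 = 5^1 · 4); v_p(y) = 0 (factor: 19 = 5^0 · 19). Additivity: v_p(xy) = v_p(x) + v_p(y) = 1 + 0 = 1. (Direct check: xy = 380 = 5^1 · (76).)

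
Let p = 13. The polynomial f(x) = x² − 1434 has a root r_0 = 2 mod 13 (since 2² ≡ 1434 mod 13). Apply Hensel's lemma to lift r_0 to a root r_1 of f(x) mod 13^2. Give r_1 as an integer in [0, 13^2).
r_1 = 106 (mod 169)

Hensel's recurrence: r_{i+1} = r_i − f(r_i)·(f′(r_i))^{-1} mod 13^{i+2}, with f′(x) = 2x. Iterate:
  r_0 = 2 (mod 13)
  r_1 = 106 (mod 169)
Final: r_1 = 106, and one checks f(r_1) ≡ 0 mod 13^2.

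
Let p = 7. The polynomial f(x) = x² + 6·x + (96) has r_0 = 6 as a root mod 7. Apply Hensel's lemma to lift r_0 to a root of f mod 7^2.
r_1 = 13 (mod 49)

Hensel: r_{i+1} = r_i − f(r_i)·(f′(r_i))^{-1} mod 7^{i+2}, f′(x) = 2x + 6. Iterate:
  r_0 = 6 (mod 7)
  r_1 = 13 (mod 49)
Final: r = 13 satisfies f(r) ≡ 0 mod 7^2.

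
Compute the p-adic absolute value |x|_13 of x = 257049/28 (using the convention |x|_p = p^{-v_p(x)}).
|257049/28|_13 = 1/28561

Step 1 — compute v_13(x) by factoring powers of 13 out of the numerator and denominator: v_13(257049/28) = 4. Step 2 — apply |x|_p = p^{-v_p(x)} = 13^{-4} = 1/28561.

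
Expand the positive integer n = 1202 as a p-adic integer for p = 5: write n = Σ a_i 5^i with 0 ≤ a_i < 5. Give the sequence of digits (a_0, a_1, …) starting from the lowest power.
(a_0, a_1, …) = (2, 0, 3, 4, 1)

Repeated division by 5 gives the digits low-to-high: 1202 = 2 + 3·5^2 + 4·5^3 + 1·5^4. Digit sequence: (2, 0, 3, 4, 1).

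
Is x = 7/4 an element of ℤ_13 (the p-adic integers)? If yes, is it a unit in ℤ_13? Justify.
x ∈ ℤ_13^× (unit); v_13(x) = 0

ℤ_13 = {x ∈ ℚ_13 : v_13(x) ≥ 0} and ℤ_13^× = {x ∈ ℤ_13 : v_13(x) = 0}. Here v_13(7/4) = v_13(num) − v_13(den) = 0; compare against these criteria.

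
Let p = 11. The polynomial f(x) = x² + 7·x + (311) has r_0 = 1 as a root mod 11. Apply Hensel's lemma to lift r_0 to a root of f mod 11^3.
r_2 = 947 (mod 1331)

Hensel: r_{i+1} = r_i − f(r_i)·(f′(r_i))^{-1} mod 11^{i+2}, f′(x) = 2x + 7. Iterate:
  r_0 = 1 (mod 11)
  r_1 = 100 (mod 121)
  r_2 = 947 (mod 1331)
Final: r = 947 satisfies f(r) ≡ 0 mod 11^3.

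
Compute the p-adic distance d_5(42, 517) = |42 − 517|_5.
d_5(42, 517) = 1/25

Step 1 — x − y = 42 − 517 = -475. Step 2 — v_5(-475) = 2 (factor: -475 = −(5^2 · 19); the sign does not affect v_p). Step 3 — |x − y|_5 = 5^{-2} = 1/25.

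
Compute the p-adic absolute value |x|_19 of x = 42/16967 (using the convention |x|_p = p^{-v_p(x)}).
|42/16967|_19 = 361

Step 1 — compute v_19(x) by factoring powers of 19 out of the numerator and denominator: v_19(42/16967) = -2. Step 2 — apply |x|_p = p^{-v_p(x)} = 19^{2} = 361.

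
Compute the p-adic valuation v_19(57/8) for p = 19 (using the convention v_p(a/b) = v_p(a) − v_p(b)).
v_19(57/8) = 1

Factor powers of 19 from the numerator and denominator of the reduced fraction: 57 = 19^1 · 3 and 8 = 19^0 · 8. Apply v_p(a/b) = v_p(a) − v_p(b): v_19(57/8) = 1 − 0 = 1.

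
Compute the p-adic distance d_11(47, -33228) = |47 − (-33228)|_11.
d_11(47, -33228) = 1/1331

Step 1 — x − y = 47 − (-33228) = 33275. Step 2 — v_11(33275) = 3 (factor: 33275 = (11^3 · 25); the sign does not affect v_p). Step 3 — |x − y|_11 = 11^{-3} = 1/1331.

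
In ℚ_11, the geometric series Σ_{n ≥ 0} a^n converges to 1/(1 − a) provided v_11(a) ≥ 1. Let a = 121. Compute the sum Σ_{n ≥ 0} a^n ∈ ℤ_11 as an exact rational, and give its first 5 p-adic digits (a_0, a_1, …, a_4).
Σ a^n = 1/(1 − a) = -1/120;  first 5 digits = (1, 0, 1, 0, 1)

v_11(a) = 2 ≥ 1, so the series converges in ℤ_11 to 1/(1 − a) = 1/(1 − 121) = -1/120. Expand this rational in ℤ_11: compute digits iteratively via d_i = x_i mod 11, x_{i+1} = (x_i − d_i)/11. The first 5 digits are (1, 0, 1, 0, 1).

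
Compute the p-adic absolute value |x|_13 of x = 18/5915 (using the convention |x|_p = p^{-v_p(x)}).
|18/5915|_13 = 169

Step 1 — compute v_13(x) by factoring powers of 13 out of the numerator and denominator: v_13(18/5915) = -2. Step 2 — apply |x|_p = p^{-v_p(x)} = 13^{2} = 169.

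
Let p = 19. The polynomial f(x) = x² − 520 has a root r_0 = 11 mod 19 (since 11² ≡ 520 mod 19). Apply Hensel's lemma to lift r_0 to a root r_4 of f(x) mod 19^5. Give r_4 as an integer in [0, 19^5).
r_4 = 155735 (mod 2476099)

Hensel's recurrence: r_{i+1} = r_i − f(r_i)·(f′(r_i))^{-1} mod 19^{i+2}, with f′(x) = 2x. Iterate:
  r_0 = 11 (mod 19)
  r_1 = 144 (mod 361)
  r_2 = 4837 (mod 6859)
  r_3 = 25414 (mod 130321)
  r_4 = 155735 (mod 2476099)
Final: r_4 = 155735, and one checks f(r_4) ≡ 0 mod 19^5.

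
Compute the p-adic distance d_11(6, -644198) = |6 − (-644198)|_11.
d_11(6, -644198) = 1/161051

Step 1 — x − y = 6 − (-644198) = 644204. Step 2 — v_11(644204) = 5 (factor: 644204 = (11^5 · 4); the sign does not affect v_p). Step 3 — |x − y|_11 = 11^{-5} = 1/161051.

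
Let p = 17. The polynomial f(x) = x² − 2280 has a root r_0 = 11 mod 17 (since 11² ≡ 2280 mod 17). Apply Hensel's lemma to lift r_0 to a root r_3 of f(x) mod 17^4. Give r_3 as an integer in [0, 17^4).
r_3 = 10500 (mod 83521)

Hensel's recurrence: r_{i+1} = r_i − f(r_i)·(f′(r_i))^{-1} mod 17^{i+2}, with f′(x) = 2x. Iterate:
  r_0 = 11 (mod 17)
  r_1 = 96 (mod 289)
  r_2 = 674 (mod 4913)
  r_3 = 10500 (mod 83521)
Final: r_3 = 10500, and one checks f(r_3) ≡ 0 mod 17^4.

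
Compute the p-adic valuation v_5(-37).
v_5(-37) = 0

v_5(n) is the largest exponent k such that 5^k divides n. Factor out: -37 = -5^0 · 37. (Sign doesn't affect v_p.) So v_5(-37) = 0.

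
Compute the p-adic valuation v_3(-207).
v_3(-207) = 2

v_3(n) is the largest exponent k such that 3^k divides n. Factor out: -207 = -3^2 · 23. (Sign doesn't affect v_p.) So v_3(-207) = 2.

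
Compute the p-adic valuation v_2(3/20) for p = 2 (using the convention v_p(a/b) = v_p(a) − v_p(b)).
v_2(3/20) = -2

Factor powers of 2 from the numerator and denominator of the reduced fraction: 3 = 2^0 · 3 and 20 = 2^2 · 5. Apply v_p(a/b) = v_p(a) − v_p(b): v_2(3/20) = 0 − 2 = -2.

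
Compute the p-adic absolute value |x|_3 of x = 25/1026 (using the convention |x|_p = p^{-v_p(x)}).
|25/1026|_3 = 27

Step 1 — compute v_3(x) by factoring powers of 3 out of the numerator and denominator: v_3(25/1026) = -3. Step 2 — apply |x|_p = p^{-v_p(x)} = 3^{3} = 27.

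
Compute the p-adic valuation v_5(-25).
v_5(-25) = 2

v_5(n) is the largest exponent k such that 5^k divides n. Factor out: -25 = -5^2 · 1. (Sign doesn't affect v_p.) So v_5(-25) = 2.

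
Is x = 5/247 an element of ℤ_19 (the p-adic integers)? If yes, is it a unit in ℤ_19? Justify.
x ∉ ℤ_19 (v_19(x) = -1 < 0)

ℤ_19 = {x ∈ ℚ_19 : v_19(x) ≥ 0} and ℤ_19^× = {x ∈ ℤ_19 : v_19(x) = 0}. Here v_19(5/247) = v_19(num) − v_19(den) = -1; compare against these criteria.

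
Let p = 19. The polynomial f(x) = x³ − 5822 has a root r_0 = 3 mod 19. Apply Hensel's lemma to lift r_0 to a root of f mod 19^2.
r_1 = 231 (mod 361)

Hensel: r_{i+1} = r_i − f(r_i)/f′(r_i) mod 19^{i+2}, where f′(x) = 3x². Iterate:
  r_0 = 3 (mod 19)
  r_1 = 231 (mod 361)
Final: r = 231 with f(r) ≡ 0 mod 19^2.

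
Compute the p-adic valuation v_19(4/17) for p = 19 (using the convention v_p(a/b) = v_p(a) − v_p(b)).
v_19(4/17) = 0

Factor powers of 19 from the numerator and denominator of the reduced fraction: 4 = 19^0 · 4 and 17 = 19^0 · 17. Apply v_p(a/b) = v_p(a) − v_p(b): v_19(4/17) = 0 − 0 = 0.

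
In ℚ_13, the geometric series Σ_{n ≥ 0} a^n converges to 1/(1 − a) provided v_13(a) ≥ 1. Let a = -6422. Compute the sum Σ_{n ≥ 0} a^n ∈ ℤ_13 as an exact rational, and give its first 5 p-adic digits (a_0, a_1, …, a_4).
Σ a^n = 1/(1 − a) = 1/6423;  first 5 digits = (1, 0, 1, 10, 0)

v_13(a) = 2 ≥ 1, so the series converges in ℤ_13 to 1/(1 − a) = 1/(1 − (-6422)) = 1/6423. Expand this rational in ℤ_13: compute digits iteratively via d_i = x_i mod 13, x_{i+1} = (x_i − d_i)/13. The first 5 digits are (1, 0, 1, 10, 0).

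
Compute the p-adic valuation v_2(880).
v_2(880) = 4

v_2(n) is the largest exponent k such that 2^k divides n. Factor out: 880 = 2^4 · 55. (Sign doesn't affect v_p.) So v_2(880) = 4.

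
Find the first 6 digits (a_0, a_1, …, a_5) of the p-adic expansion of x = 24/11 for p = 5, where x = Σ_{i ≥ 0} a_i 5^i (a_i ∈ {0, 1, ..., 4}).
(a_0, …, a_5) = (4, 1, 2, 0, 4, 1)

v_5(24/11) = 0 (numerator and denominator both coprime to 5), so x ∈ ℤ_5^×. Compute digits iteratively via a_i = x_i mod 5, x_{i+1} = (x_i − a_i)/5, with x_0 = x:
  x_0 = 24/11;  a_0 = 4;  x_1 = (x_0 − 4)/5 = -4/11
  x_1 = -4/11;  a_1 = 1;  x_2 = (x_1 − 1)/5 = -3/11
  x_2 = -3/11;  a_2 = 2;  x_3 = (x_2 − 2)/5 = -5/11
  x_3 = -5/11;  a_3 = 0;  x_4 = (x_3 − 0)/5 = -1/11
  x_4 = -1/11;  a_4 = 4;  x_5 = (x_4 − 4)/5 = -9/11
  x_5 = -9/11;  a_5 = 1;  x_6 = (x_5 − 1)/5 = -4/11
Digits: (4, 1, 2, 0, 4, 1).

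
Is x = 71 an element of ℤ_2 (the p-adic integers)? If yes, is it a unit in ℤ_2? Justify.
x ∈ ℤ_2^× (unit); v_2(x) = 0

ℤ_2 = {x ∈ ℚ_2 : v_2(x) ≥ 0} and ℤ_2^× = {x ∈ ℤ_2 : v_2(x) = 0}. Here v_2(71) = v_2(num) − v_2(den) = 0; compare against these criteria.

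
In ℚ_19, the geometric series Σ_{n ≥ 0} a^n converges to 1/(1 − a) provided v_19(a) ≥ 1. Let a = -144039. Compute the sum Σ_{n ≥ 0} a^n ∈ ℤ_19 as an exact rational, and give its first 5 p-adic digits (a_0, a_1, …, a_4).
Σ a^n = 1/(1 − a) = 1/144040;  first 5 digits = (1, 0, 0, 17, 17)

v_19(a) = 3 ≥ 1, so the series converges in ℤ_19 to 1/(1 − a) = 1/(1 − (-144039)) = 1/144040. Expand this rational in ℤ_19: compute digits iteratively via d_i = x_i mod 19, x_{i+1} = (x_i − d_i)/19. The first 5 digits are (1, 0, 0, 17, 17).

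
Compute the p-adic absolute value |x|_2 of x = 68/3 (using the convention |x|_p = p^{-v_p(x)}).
|68/3|_2 = 1/4

Step 1 — compute v_2(x) by factoring powers of 2 out of the numerator and denominator: v_2(68/3) = 2. Step 2 — apply |x|_p = p^{-v_p(x)} = 2^{-2} = 1/4.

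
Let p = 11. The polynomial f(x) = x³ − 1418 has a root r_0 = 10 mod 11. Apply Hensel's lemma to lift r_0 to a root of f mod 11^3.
r_2 = 593 (mod 1331)

Hensel: r_{i+1} = r_i − f(r_i)/f′(r_i) mod 11^{i+2}, where f′(x) = 3x². Iterate:
  r_0 = 10 (mod 11)
  r_1 = 109 (mod 121)
  r_2 = 593 (mod 1331)
Final: r = 593 with f(r) ≡ 0 mod 11^3.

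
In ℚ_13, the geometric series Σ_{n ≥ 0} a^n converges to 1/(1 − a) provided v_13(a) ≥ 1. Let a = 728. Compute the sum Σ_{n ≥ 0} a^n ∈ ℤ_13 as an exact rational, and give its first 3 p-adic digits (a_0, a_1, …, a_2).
Σ a^n = 1/(1 − a) = -1/727;  first 3 digits = (1, 4, 7)

v_13(a) = 1 ≥ 1, so the series converges in ℤ_13 to 1/(1 − a) = 1/(1 − 728) = -1/727. Expand this rational in ℤ_13: compute digits iteratively via d_i = x_i mod 13, x_{i+1} = (x_i − d_i)/13. The first 3 digits are (1, 4, 7).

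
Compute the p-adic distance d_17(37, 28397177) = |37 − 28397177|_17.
d_17(37, 28397177) = 1/1419857

Step 1 — x − y = 37 − 28397177 = -28397140. Step 2 — v_17(-28397140) = 5 (factor: -28397140 = −(17^5 · 20); the sign does not affect v_p). Step 3 — |x − y|_17 = 17^{-5} = 1/1419857.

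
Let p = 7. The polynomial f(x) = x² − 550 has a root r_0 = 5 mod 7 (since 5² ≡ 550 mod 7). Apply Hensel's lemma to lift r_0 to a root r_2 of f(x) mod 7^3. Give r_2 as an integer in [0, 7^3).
r_2 = 82 (mod 343)

Hensel's recurrence: r_{i+1} = r_i − f(r_i)·(f′(r_i))^{-1} mod 7^{i+2}, with f′(x) = 2x. Iterate:
  r_0 = 5 (mod 7)
  r_1 = 33 (mod 49)
  r_2 = 82 (mod 343)
Final: r_2 = 82, and one checks f(r_2) ≡ 0 mod 7^3.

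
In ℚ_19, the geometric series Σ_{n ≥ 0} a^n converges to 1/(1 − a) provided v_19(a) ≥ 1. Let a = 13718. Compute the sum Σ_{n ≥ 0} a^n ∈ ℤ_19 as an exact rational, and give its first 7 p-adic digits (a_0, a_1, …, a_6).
Σ a^n = 1/(1 − a) = -1/13717;  first 7 digits = (1, 0, 0, 2, 0, 0, 4)

v_19(a) = 3 ≥ 1, so the series converges in ℤ_19 to 1/(1 − a) = 1/(1 − 13718) = -1/13717. Expand this rational in ℤ_19: compute digits iteratively via d_i = x_i mod 19, x_{i+1} = (x_i − d_i)/19. The first 7 digits are (1, 0, 0, 2, 0, 0, 4).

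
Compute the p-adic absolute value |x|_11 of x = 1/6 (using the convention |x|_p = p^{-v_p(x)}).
|1/6|_11 = 1

Step 1 — compute v_11(x) by factoring powers of 11 out of the numerator and denominator: v_11(1/6) = 0. Step 2 — apply |x|_p = p^{-v_p(x)} = 11^{0} = 1.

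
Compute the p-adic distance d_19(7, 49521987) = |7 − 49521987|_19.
d_19(7, 49521987) = 1/2476099

Step 1 — x − y = 7 − 49521987 = -49521980. Step 2 — v_19(-49521980) = 5 (factor: -49521980 = −(19^5 · 20); the sign does not affect v_p). Step 3 — |x − y|_19 = 19^{-5} = 1/2476099.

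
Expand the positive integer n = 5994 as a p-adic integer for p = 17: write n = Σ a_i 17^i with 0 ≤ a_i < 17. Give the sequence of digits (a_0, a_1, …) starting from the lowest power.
(a_0, a_1, …) = (10, 12, 3, 1)

Repeated division by 17 gives the digits low-to-high: 5994 = 10 + 12·17^1 + 3·17^2 + 1·17^3. Digit sequence: (10, 12, 3, 1).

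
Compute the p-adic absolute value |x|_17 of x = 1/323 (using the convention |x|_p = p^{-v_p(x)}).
|1/323|_17 = 17

Step 1 — compute v_17(x) by factoring powers of 17 out of the numerator and denominator: v_17(1/323) = -1. Step 2 — apply |x|_p = p^{-v_p(x)} = 17^{1} = 17.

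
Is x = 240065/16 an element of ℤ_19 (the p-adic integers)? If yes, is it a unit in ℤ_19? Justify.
x ∈ ℤ_19 but not a unit; v_19(x) = 3 > 0

ℤ_19 = {x ∈ ℚ_19 : v_19(x) ≥ 0} and ℤ_19^× = {x ∈ ℤ_19 : v_19(x) = 0}. Here v_19(240065/16) = v_19(num) − v_19(den) = 3; compare against these criteria.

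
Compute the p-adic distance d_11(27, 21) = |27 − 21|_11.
d_11(27, 21) = 1

Step 1 — x − y = 27 − 21 = 6. Step 2 — v_11(6) = 0 (factor: 6 = (11^0 · 6); the sign does not affect v_p). Step 3 — |x − y|_11 = 11^{0} = 1.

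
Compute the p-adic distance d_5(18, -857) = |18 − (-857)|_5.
d_5(18, -857) = 1/125

Step 1 — x − y = 18 − (-857) = 875. Step 2 — v_5(875) = 3 (factor: 875 = (5^3 · 7); the sign does not affect v_p). Step 3 — |x − y|_5 = 5^{-3} = 1/125.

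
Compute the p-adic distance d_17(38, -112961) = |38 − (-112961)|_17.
d_17(38, -112961) = 1/4913

Step 1 — x − y = 38 − (-112961) = 112999. Step 2 — v_17(112999) = 3 (factor: 112999 = (17^3 · 23); the sign does not affect v_p). Step 3 — |x − y|_17 = 17^{-3} = 1/4913.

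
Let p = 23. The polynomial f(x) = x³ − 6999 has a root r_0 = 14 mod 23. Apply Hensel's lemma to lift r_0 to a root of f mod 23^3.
r_2 = 5143 (mod 12167)

Hensel: r_{i+1} = r_i − f(r_i)/f′(r_i) mod 23^{i+2}, where f′(x) = 3x². Iterate:
  r_0 = 14 (mod 23)
  r_1 = 382 (mod 529)
  r_2 = 5143 (mod 12167)
Final: r = 5143 with f(r) ≡ 0 mod 23^3.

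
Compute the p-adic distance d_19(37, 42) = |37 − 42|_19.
d_19(37, 42) = 1

Step 1 — x − y = 37 − 42 = -5. Step 2 — v_19(-5) = 0 (factor: -5 = −(19^0 · 5); the sign does not affect v_p). Step 3 — |x − y|_19 = 19^{0} = 1.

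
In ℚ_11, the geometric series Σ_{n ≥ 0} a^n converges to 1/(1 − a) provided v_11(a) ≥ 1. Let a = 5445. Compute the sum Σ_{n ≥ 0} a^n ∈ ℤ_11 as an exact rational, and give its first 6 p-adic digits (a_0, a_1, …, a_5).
Σ a^n = 1/(1 − a) = -1/5444;  first 6 digits = (1, 0, 1, 4, 1, 8)

v_11(a) = 2 ≥ 1, so the series converges in ℤ_11 to 1/(1 − a) = 1/(1 − 5445) = -1/5444. Expand this rational in ℤ_11: compute digits iteratively via d_i = x_i mod 11, x_{i+1} = (x_i − d_i)/11. The first 6 digits are (1, 0, 1, 4, 1, 8).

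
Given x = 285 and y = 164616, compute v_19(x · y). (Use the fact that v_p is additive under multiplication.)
v_19(46915560) = 4

v_p(x) = 1 (factor: 285 = 19^1 · 15); v_p(y) = 3 (factor: 164616 = 19^3 · 24). Additivity: v_p(xy) = v_p(x) + v_p(y) = 1 + 3 = 4. (Direct check: xy = 46915560 = 19^4 · (360).)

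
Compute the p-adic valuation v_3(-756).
v_3(-756) = 3

v_3(n) is the largest exponent k such that 3^k divides n. Factor out: -756 = -3^3 · 28. (Sign doesn't affect v_p.) So v_3(-756) = 3.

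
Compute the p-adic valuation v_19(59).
v_19(59) = 0

v_19(n) is the largest exponent k such that 19^k divides n. Factor out: 59 = 19^0 · 59. (Sign doesn't affect v_p.) So v_19(59) = 0.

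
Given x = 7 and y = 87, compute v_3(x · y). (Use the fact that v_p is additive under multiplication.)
v_3(609) = 1

v_p(x) = 0 (factor: 7 = 3^0 · 7); v_p(y) = 1 (factor: 87 = 3^1 · 29). Additivity: v_p(xy) = v_p(x) + v_p(y) = 0 + 1 = 1. (Direct check: xy = 609 = 3^1 · (203).)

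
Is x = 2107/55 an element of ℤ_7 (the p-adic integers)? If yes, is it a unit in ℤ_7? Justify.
x ∈ ℤ_7 but not a unit; v_7(x) = 2 > 0

ℤ_7 = {x ∈ ℚ_7 : v_7(x) ≥ 0} and ℤ_7^× = {x ∈ ℤ_7 : v_7(x) = 0}. Here v_7(2107/55) = v_7(num) − v_7(den) = 2; compare against these criteria.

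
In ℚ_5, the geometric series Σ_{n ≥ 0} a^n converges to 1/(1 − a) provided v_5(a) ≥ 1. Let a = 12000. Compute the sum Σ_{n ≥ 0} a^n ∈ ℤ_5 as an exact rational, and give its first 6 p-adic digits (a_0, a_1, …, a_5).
Σ a^n = 1/(1 − a) = -1/11999;  first 6 digits = (1, 0, 0, 1, 4, 3)

v_5(a) = 3 ≥ 1, so the series converges in ℤ_5 to 1/(1 − a) = 1/(1 − 12000) = -1/11999. Expand this rational in ℤ_5: compute digits iteratively via d_i = x_i mod 5, x_{i+1} = (x_i − d_i)/5. The first 6 digits are (1, 0, 0, 1, 4, 3).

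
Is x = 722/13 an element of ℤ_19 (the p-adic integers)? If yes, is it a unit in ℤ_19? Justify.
x ∈ ℤ_19 but not a unit; v_19(x) = 2 > 0

ℤ_19 = {x ∈ ℚ_19 : v_19(x) ≥ 0} and ℤ_19^× = {x ∈ ℤ_19 : v_19(x) = 0}. Here v_19(722/13) = v_19(num) − v_19(den) = 2; compare against these criteria.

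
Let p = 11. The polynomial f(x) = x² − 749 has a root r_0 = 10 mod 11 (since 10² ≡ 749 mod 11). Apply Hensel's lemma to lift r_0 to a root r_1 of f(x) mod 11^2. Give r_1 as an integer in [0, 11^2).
r_1 = 109 (mod 121)

Hensel's recurrence: r_{i+1} = r_i − f(r_i)·(f′(r_i))^{-1} mod 11^{i+2}, with f′(x) = 2x. Iterate:
  r_0 = 10 (mod 11)
  r_1 = 109 (mod 121)
Final: r_1 = 109, and one checks f(r_1) ≡ 0 mod 11^2.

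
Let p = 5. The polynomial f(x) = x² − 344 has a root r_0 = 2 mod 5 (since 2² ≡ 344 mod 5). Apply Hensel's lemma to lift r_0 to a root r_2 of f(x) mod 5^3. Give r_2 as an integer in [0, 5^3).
r_2 = 62 (mod 125)

Hensel's recurrence: r_{i+1} = r_i − f(r_i)·(f′(r_i))^{-1} mod 5^{i+2}, with f′(x) = 2x. Iterate:
  r_0 = 2 (mod 5)
  r_1 = 12 (mod 25)
  r_2 = 62 (mod 125)
Final: r_2 = 62, and one checks f(r_2) ≡ 0 mod 5^3.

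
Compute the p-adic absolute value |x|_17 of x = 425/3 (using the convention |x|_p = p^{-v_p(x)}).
|425/3|_17 = 1/17

Step 1 — compute v_17(x) by factoring powers of 17 out of the numerator and denominator: v_17(425/3) = 1. Step 2 — apply |x|_p = p^{-v_p(x)} = 17^{-1} = 1/17.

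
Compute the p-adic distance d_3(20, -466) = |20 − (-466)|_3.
d_3(20, -466) = 1/243

Step 1 — x − y = 20 − (-466) = 486. Step 2 — v_3(486) = 5 (factor: 486 = (3^5 · 2); the sign does not affect v_p). Step 3 — |x − y|_3 = 3^{-5} = 1/243.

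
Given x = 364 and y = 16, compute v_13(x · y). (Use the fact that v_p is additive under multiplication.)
v_13(5824) = 1

v_p(x) = 1 (factor: 364 = 13^1 · 28); v_p(y) = 0 (factor: 16 = 13^0 · 16). Additivity: v_p(xy) = v_p(x) + v_p(y) = 1 + 0 = 1. (Direct check: xy = 5824 = 13^1 · (448).)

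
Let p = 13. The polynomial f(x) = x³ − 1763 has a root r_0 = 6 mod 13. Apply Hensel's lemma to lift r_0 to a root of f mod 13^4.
r_3 = 15138 (mod 28561)

Hensel: r_{i+1} = r_i − f(r_i)/f′(r_i) mod 13^{i+2}, where f′(x) = 3x². Iterate:
  r_0 = 6 (mod 13)
  r_1 = 97 (mod 169)
  r_2 = 1956 (mod 2197)
  r_3 = 15138 (mod 28561)
Final: r = 15138 with f(r) ≡ 0 mod 13^4.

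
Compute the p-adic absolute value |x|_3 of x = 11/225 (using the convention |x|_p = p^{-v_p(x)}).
|11/225|_3 = 9

Step 1 — compute v_3(x) by factoring powers of 3 out of the numerator and denominator: v_3(11/225) = -2. Step 2 — apply |x|_p = p^{-v_p(x)} = 3^{2} = 9.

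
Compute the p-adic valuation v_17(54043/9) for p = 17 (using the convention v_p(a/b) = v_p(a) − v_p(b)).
v_17(54043/9) = 3

Factor powers of 17 from the numerator and denominator of the reduced fraction: 54043 = 17^3 · 11 and 9 = 17^0 · 9. Apply v_p(a/b) = v_p(a) − v_p(b): v_17(54043/9) = 3 − 0 = 3.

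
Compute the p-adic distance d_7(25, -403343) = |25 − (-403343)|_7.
d_7(25, -403343) = 1/16807

Step 1 — x − y = 25 − (-403343) = 403368. Step 2 — v_7(403368) = 5 (factor: 403368 = (7^5 · 24); the sign does not affect v_p). Step 3 — |x − y|_7 = 7^{-5} = 1/16807.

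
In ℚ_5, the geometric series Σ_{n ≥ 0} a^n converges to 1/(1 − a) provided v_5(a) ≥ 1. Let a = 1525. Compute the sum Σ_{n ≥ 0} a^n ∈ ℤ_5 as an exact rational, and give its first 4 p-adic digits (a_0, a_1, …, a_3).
Σ a^n = 1/(1 − a) = -1/1524;  first 4 digits = (1, 0, 1, 2)

v_5(a) = 2 ≥ 1, so the series converges in ℤ_5 to 1/(1 − a) = 1/(1 − 1525) = -1/1524. Expand this rational in ℤ_5: compute digits iteratively via d_i = x_i mod 5, x_{i+1} = (x_i − d_i)/5. The first 4 digits are (1, 0, 1, 2).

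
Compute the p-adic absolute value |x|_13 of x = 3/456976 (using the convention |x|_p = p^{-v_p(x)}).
|3/456976|_13 = 28561

Step 1 — compute v_13(x) by factoring powers of 13 out of the numerator and denominator: v_13(3/456976) = -4. Step 2 — apply |x|_p = p^{-v_p(x)} = 13^{4} = 28561.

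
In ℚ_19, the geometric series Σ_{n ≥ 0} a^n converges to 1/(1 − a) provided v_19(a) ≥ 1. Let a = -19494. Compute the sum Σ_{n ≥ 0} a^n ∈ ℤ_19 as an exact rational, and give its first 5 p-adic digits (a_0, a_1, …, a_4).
Σ a^n = 1/(1 − a) = 1/19495;  first 5 digits = (1, 0, 3, 16, 8)

v_19(a) = 2 ≥ 1, so the series converges in ℤ_19 to 1/(1 − a) = 1/(1 − (-19494)) = 1/19495. Expand this rational in ℤ_19: compute digits iteratively via d_i = x_i mod 19, x_{i+1} = (x_i − d_i)/19. The first 5 digits are (1, 0, 3, 16, 8).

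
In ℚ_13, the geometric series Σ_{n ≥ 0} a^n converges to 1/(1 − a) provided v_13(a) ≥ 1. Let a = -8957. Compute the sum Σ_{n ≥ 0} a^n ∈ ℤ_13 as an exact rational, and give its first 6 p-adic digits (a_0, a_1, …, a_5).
Σ a^n = 1/(1 − a) = 1/8958;  first 6 digits = (1, 0, 12, 8, 0, 8)

v_13(a) = 2 ≥ 1, so the series converges in ℤ_13 to 1/(1 − a) = 1/(1 − (-8957)) = 1/8958. Expand this rational in ℤ_13: compute digits iteratively via d_i = x_i mod 13, x_{i+1} = (x_i − d_i)/13. The first 6 digits are (1, 0, 12, 8, 0, 8).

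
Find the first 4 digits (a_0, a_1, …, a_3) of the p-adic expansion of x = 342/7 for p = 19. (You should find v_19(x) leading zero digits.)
(a_0, …, a_3) = (0, 8, 16, 10)

v_19(342/7) = 1, so a_0 = ... = a_0 = 0. Factor out: x = 19^1 · u with u = 18/7 a unit in ℤ_19. Expand u iteratively via a_{v+i} = u_i mod 19, u_{i+1} = (u_i − a_{v+i})/19:
  u_0 = 18/7;  a_1 = 8;  u_1 = (u_0 − 8)/19 = -2/7
  u_1 = -2/7;  a_2 = 16;  u_2 = (u_1 − 16)/19 = -6/7
  u_2 = -6/7;  a_3 = 10;  u_3 = (u_2 − 10)/19 = -4/7
Digits: (0, 8, 16, 10).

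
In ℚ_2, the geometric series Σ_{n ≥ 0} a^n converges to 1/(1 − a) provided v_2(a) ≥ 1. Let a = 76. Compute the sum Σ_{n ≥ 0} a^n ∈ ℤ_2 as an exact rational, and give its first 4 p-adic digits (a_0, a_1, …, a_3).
Σ a^n = 1/(1 − a) = -1/75;  first 4 digits = (1, 0, 1, 1)

v_2(a) = 2 ≥ 1, so the series converges in ℤ_2 to 1/(1 − a) = 1/(1 − 76) = -1/75. Expand this rational in ℤ_2: compute digits iteratively via d_i = x_i mod 2, x_{i+1} = (x_i − d_i)/2. The first 4 digits are (1, 0, 1, 1).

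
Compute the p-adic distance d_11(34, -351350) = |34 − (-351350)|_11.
d_11(34, -351350) = 1/14641

Step 1 — x − y = 34 − (-351350) = 351384. Step 2 — v_11(351384) = 4 (factor: 351384 = (11^4 · 24); the sign does not affect v_p). Step 3 — |x − y|_11 = 11^{-4} = 1/14641.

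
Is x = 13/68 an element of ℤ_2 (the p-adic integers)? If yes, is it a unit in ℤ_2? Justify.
x ∉ ℤ_2 (v_2(x) = -2 < 0)

ℤ_2 = {x ∈ ℚ_2 : v_2(x) ≥ 0} and ℤ_2^× = {x ∈ ℤ_2 : v_2(x) = 0}. Here v_2(13/68) = v_2(num) − v_2(den) = -2; compare against these criteria.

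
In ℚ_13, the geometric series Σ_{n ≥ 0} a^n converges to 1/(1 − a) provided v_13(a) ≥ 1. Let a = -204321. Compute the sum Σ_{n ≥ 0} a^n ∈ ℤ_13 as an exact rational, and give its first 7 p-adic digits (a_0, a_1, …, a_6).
Σ a^n = 1/(1 − a) = 1/204322;  first 7 digits = (1, 0, 0, 11, 5, 12, 3)

v_13(a) = 3 ≥ 1, so the series converges in ℤ_13 to 1/(1 − a) = 1/(1 − (-204321)) = 1/204322. Expand this rational in ℤ_13: compute digits iteratively via d_i = x_i mod 13, x_{i+1} = (x_i − d_i)/13. The first 7 digits are (1, 0, 0, 11, 5, 12, 3).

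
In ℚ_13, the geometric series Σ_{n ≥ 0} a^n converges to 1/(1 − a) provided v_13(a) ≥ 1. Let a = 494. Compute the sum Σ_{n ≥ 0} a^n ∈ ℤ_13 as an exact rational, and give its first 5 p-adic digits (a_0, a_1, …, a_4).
Σ a^n = 1/(1 − a) = -1/493;  first 5 digits = (1, 12, 3, 6, 5)

v_13(a) = 1 ≥ 1, so the series converges in ℤ_13 to 1/(1 − a) = 1/(1 − 494) = -1/493. Expand this rational in ℤ_13: compute digits iteratively via d_i = x_i mod 13, x_{i+1} = (x_i − d_i)/13. The first 5 digits are (1, 12, 3, 6, 5).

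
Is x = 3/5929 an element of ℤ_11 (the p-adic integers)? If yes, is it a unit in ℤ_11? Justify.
x ∉ ℤ_11 (v_11(x) = -2 < 0)

ℤ_11 = {x ∈ ℚ_11 : v_11(x) ≥ 0} and ℤ_11^× = {x ∈ ℤ_11 : v_11(x) = 0}. Here v_11(3/5929) = v_11(num) − v_11(den) = -2; compare against these criteria.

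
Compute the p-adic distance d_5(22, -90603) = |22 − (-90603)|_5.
d_5(22, -90603) = 1/3125

Step 1 — x − y = 22 − (-90603) = 90625. Step 2 — v_5(90625) = 5 (factor: 90625 = (5^5 · 29); the sign does not affect v_p). Step 3 — |x − y|_5 = 5^{-5} = 1/3125.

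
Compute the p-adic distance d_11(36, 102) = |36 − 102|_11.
d_11(36, 102) = 1/11

Step 1 — x − y = 36 − 102 = -66. Step 2 — v_11(-66) = 1 (factor: -66 = −(11^1 · 6); the sign does not affect v_p). Step 3 — |x − y|_11 = 11^{-1} = 1/11.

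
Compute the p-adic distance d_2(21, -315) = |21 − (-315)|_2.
d_2(21, -315) = 1/16

Step 1 — x − y = 21 − (-315) = 336. Step 2 — v_2(336) = 4 (factor: 336 = (2^4 · 21); the sign does not affect v_p). Step 3 — |x − y|_2 = 2^{-4} = 1/16.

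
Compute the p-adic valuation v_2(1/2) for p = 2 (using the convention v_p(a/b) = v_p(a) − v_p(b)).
v_2(1/2) = -1

Factor powers of 2 from the numerator and denominator of the reduced fraction: 1 = 2^0 · 1 and 2 = 2^1 · 1. Apply v_p(a/b) = v_p(a) − v_p(b): v_2(1/2) = 0 − 1 = -1.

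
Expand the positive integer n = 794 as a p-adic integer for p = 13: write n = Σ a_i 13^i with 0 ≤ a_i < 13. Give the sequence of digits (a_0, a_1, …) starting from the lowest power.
(a_0, a_1, …) = (1, 9, 4)

Repeated division by 13 gives the digits low-to-high: 794 = 1 + 9·13^1 + 4·13^2. Digit sequence: (1, 9, 4).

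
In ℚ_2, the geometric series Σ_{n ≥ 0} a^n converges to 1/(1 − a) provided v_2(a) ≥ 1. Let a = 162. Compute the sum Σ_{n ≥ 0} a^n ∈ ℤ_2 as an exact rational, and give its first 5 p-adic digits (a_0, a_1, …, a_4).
Σ a^n = 1/(1 − a) = -1/161;  first 5 digits = (1, 1, 1, 1, 1)

v_2(a) = 1 ≥ 1, so the series converges in ℤ_2 to 1/(1 − a) = 1/(1 − 162) = -1/161. Expand this rational in ℤ_2: compute digits iteratively via d_i = x_i mod 2, x_{i+1} = (x_i − d_i)/2. The first 5 digits are (1, 1, 1, 1, 1).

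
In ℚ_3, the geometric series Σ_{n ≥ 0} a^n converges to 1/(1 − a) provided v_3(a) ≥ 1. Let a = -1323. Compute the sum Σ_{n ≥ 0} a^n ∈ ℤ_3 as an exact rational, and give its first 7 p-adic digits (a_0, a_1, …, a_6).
Σ a^n = 1/(1 − a) = 1/1324;  first 7 digits = (1, 0, 0, 2, 1, 0, 2)

v_3(a) = 3 ≥ 1, so the series converges in ℤ_3 to 1/(1 − a) = 1/(1 − (-1323)) = 1/1324. Expand this rational in ℤ_3: compute digits iteratively via d_i = x_i mod 3, x_{i+1} = (x_i − d_i)/3. The first 7 digits are (1, 0, 0, 2, 1, 0, 2).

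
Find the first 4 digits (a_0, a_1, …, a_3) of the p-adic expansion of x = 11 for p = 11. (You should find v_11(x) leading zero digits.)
(a_0, …, a_3) = (0, 1, 0, 0)

v_11(11) = 1, so a_0 = ... = a_0 = 0. Factor out: x = 11^1 · u with u = 1 a unit in ℤ_11. Expand u iteratively via a_{v+i} = u_i mod 11, u_{i+1} = (u_i − a_{v+i})/11:
  u_0 = 1;  a_1 = 1;  u_1 = (u_0 − 1)/11 = 0
  u_1 = 0;  a_2 = 0;  u_2 = (u_1 − 0)/11 = 0
  u_2 = 0;  a_3 = 0;  u_3 = (u_2 − 0)/11 = 0
Digits: (0, 1, 0, 0).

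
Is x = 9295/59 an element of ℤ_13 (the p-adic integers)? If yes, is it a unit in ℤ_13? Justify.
x ∈ ℤ_13 but not a unit; v_13(x) = 2 > 0

ℤ_13 = {x ∈ ℚ_13 : v_13(x) ≥ 0} and ℤ_13^× = {x ∈ ℤ_13 : v_13(x) = 0}. Here v_13(9295/59) = v_13(num) − v_13(den) = 2; compare against these criteria.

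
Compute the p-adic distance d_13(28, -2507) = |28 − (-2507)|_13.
d_13(28, -2507) = 1/169

Step 1 — x − y = 28 − (-2507) = 2535. Step 2 — v_13(2535) = 2 (factor: 2535 = (13^2 · 15); the sign does not affect v_p). Step 3 — |x − y|_13 = 13^{-2} = 1/169.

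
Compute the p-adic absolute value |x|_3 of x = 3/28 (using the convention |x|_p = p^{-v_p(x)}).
|3/28|_3 = 1/3

Step 1 — compute v_3(x) by factoring powers of 3 out of the numerator and denominator: v_3(3/28) = 1. Step 2 — apply |x|_p = p^{-v_p(x)} = 3^{-1} = 1/3.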